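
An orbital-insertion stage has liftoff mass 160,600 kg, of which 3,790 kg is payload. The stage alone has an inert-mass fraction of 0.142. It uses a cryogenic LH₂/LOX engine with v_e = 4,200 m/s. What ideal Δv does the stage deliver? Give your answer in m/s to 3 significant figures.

Δv ≈ 7640 m/s

Stage wet mass = m₀ − payload = 160,600 − 3,790 = 156,810 kg.
Stage dry mass = ε × stage wet mass = 0.142 × 156,810 = 22,267 kg.
Burnout mass m_f = stage dry + payload = 22,267 + 3,790 = 26,057 kg.
Δv = v_e · ln(160,600/26,057) = 4200.0 × ln(6.163) = 4200.0 × 1.8186 ≈ 7638 m/s.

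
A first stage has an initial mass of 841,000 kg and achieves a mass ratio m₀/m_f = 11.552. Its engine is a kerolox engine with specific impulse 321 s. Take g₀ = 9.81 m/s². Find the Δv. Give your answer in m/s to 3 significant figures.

Δv ≈ 7710 m/s

v_e = Isp · g₀ = 321 × 9.81 = 3149.0 m/s.
Δv = v_e · ln(11.552) = 3149.0 × 2.4469 ≈ 7705.2 m/s.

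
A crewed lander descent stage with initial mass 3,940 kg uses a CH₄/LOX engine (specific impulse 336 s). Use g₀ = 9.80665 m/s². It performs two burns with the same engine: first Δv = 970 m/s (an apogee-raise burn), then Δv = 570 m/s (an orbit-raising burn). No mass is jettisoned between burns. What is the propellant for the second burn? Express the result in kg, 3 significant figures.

v_e = Isp · g₀ = 336 × 9.80665 = 3295.0 m/s.
After the first burn: m = 3940 × exp(−970/3295.0) = 3940 × 0.74499 = 2,935.26 kg.
After the second burn: m = 2,935.26 × exp(−570/3295.0) = 2,935.26 × 0.84115 = 2,468.99 kg.
Second-burn propellant = 2,935.26 − 2,468.99 = 466.27 kg.

propellant for the second burn ≈ 466 kg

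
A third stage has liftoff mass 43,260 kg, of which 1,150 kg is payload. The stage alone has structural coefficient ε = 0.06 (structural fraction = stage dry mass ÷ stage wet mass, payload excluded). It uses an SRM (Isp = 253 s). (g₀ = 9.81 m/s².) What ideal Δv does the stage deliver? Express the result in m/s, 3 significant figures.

Δv ≈ 6120 m/s

Stage wet mass = m₀ − payload = 43,260 − 1,150 = 42,110 kg.
Stage dry mass = ε × stage wet mass = 0.06 × 42,110 = 2,526.6 kg.
Burnout mass m_f = stage dry + payload = 2,526.6 + 1,150 = 3,676.6 kg.
v_e = Isp · g₀ = 253 × 9.81 = 2481.9 m/s.
Using Δv = v_e ln(m₀/m_f): Δv = v_e · ln(43,260/3,676.6) = 2481.9 × ln(11.77) = 2481.9 × 2.4652 ≈ 6119 m/s.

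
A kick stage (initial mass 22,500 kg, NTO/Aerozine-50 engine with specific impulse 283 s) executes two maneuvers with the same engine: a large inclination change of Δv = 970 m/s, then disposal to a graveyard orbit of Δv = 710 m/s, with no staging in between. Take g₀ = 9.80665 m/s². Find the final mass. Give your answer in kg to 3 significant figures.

v_e = Isp · g₀ = 283 × 9.80665 = 2775.3 m/s.
After the first burn: m = 22500 × exp(−970/2775.3) = 22500 × 0.70503 = 15,863.2 kg.
After the second burn: m = 15,863.2 × exp(−710/2775.3) = 15,863.2 × 0.77427 = 12,282.4 kg.

final mass ≈ 12300 kg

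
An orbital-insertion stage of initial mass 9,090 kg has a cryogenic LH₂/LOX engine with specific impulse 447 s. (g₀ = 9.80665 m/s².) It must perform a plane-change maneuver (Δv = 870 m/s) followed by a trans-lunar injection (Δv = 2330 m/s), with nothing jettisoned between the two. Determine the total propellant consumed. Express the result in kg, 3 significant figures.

v_e = Isp · g₀ = 447 × 9.80665 = 4383.6 m/s.
After the first burn: m = 9090 × exp(−870/4383.6) = 9090 × 0.81999 = 7,453.71 kg.
After the second burn: m = 7,453.71 × exp(−2330/4383.6) = 7,453.71 × 0.58771 = 4,380.62 kg.
Total propellant = m₀ − m_final = 9090 − 4,380.62 = 4,709.38 kg.

total propellant consumed ≈ 4710 kg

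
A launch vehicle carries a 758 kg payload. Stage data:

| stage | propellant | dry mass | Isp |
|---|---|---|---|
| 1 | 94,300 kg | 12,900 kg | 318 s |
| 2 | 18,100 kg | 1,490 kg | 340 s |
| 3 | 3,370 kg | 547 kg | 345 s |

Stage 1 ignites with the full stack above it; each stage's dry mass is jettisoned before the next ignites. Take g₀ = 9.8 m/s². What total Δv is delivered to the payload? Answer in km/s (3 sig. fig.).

Ignition mass of stage 1 = 94,300+12,900 + 18,100+1,490 + 3,370+547 + 758 = 131,465 kg.
Stage 1: m₀ = 131,465 kg, m_f = 131,465 − 94,300 = 37,165 kg; Δv = 318×9.8×ln(3.537) = 3116.4×1.2634 ≈ 3937 m/s.
Stage 2: m₀ = 24,265 kg, m_f = 24,265 − 18,100 = 6,165 kg; Δv = 340×9.8×ln(3.936) = 3332.0×1.3701 ≈ 4565 m/s.
Stage 3: m₀ = 4,675 kg, m_f = 4,675 − 3,370 = 1,305 kg; Δv = 345×9.8×ln(3.582) = 3381.0×1.2760 ≈ 4314 m/s.
Total Δv = 3937 + 4565 + 4314 = 12816 m/s.

Δv ≈ 12.8 km/s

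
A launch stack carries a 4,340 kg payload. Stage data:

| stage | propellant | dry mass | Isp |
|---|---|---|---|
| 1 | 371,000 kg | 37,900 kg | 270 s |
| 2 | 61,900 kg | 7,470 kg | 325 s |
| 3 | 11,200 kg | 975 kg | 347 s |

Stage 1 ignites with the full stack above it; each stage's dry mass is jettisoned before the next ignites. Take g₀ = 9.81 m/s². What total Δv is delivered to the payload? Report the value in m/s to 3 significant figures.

Ignition mass of stage 1 = 371,000+37,900 + 61,900+7,470 + 11,200+975 + 4,340 = 494,785 kg.
Stage 1: m₀ = 494,785 kg, m_f = 494,785 − 371,000 = 123,785 kg; Δv = 270×9.81×ln(3.997) = 2648.7×1.3856 ≈ 3670 m/s.
Stage 2: m₀ = 85,885 kg, m_f = 85,885 − 61,900 = 23,985 kg; Δv = 325×9.81×ln(3.581) = 3188.2×1.2756 ≈ 4067 m/s.
Stage 3: m₀ = 16,515 kg, m_f = 16,515 − 11,200 = 5,315 kg; Δv = 347×9.81×ln(3.107) = 3404.1×1.1337 ≈ 3859 m/s.
Total Δv = 3670 + 4067 + 3859 = 11596 m/s.

Δv ≈ 11600 m/s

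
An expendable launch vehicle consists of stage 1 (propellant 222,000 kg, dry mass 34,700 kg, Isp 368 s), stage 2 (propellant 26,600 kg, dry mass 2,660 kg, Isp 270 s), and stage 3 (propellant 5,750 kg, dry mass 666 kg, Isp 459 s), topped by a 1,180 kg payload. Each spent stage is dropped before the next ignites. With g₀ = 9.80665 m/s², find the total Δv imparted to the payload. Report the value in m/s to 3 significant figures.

Δv ≈ 14800 m/s

Ignition mass of stage 1 = 222,000+34,700 + 26,600+2,660 + 5,750+666 + 1,180 = 293,556 kg.
Stage 1: m₀ = 293,556 kg, m_f = 293,556 − 222,000 = 71,556 kg; Δv = 368×9.80665×ln(4.102) = 3608.8×1.4116 ≈ 5094 m/s.
Stage 2: m₀ = 36,856 kg, m_f = 36,856 − 26,600 = 10,256 kg; Δv = 270×9.80665×ln(3.594) = 2647.8×1.2792 ≈ 3387 m/s.
Stage 3: m₀ = 7,596 kg, m_f = 7,596 − 5,750 = 1,846 kg; Δv = 459×9.80665×ln(4.115) = 4501.3×1.4146 ≈ 6367 m/s.
Total Δv = 5094 + 3387 + 6367 = 14848 m/s.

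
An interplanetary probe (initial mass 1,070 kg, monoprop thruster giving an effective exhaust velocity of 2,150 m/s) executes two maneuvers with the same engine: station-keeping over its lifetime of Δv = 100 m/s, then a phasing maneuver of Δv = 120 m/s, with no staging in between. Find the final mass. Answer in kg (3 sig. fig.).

final mass ≈ 966 kg

After the first burn: m = 1070 × exp(−100/2150.0) = 1070 × 0.95455 = 1,021.37 kg.
After the second burn: m = 1,021.37 × exp(−120/2150.0) = 1,021.37 × 0.94572 = 965.93 kg.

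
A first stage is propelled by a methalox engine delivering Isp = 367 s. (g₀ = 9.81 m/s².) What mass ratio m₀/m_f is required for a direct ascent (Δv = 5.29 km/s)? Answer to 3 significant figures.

mass ratio ≈ 4.35

v_e = Isp · g₀ = 367 × 9.81 = 3600.3 m/s.
Using Δv = v_e ln(m₀/m_f): m₀/m_f = exp(Δv / v_e) = exp(5290 / 3600.3) = exp(1.4693) = 4.3463.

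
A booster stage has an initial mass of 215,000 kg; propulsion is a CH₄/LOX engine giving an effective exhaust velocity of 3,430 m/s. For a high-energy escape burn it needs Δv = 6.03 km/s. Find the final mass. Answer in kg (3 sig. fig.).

m₀/m_f = exp(Δv / v_e) = exp(6030 / 3430.0) = exp(1.7580) = 5.8009.
m_f = m₀ / 5.8009 = 215,000 / 5.8009 = 37,063.2 kg.

final mass ≈ 37100 kg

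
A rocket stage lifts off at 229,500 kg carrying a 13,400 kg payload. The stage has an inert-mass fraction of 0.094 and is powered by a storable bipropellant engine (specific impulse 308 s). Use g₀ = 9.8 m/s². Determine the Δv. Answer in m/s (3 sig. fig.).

Δv ≈ 5790 m/s

Stage wet mass = m₀ − payload = 229,500 − 13,400 = 216,100 kg.
Stage dry mass = ε × stage wet mass = 0.094 × 216,100 = 20,313.4 kg.
Burnout mass m_f = stage dry + payload = 20,313.4 + 13,400 = 33,713.4 kg.
v_e = Isp · g₀ = 308 × 9.8 = 3018.4 m/s.
From the ideal rocket equation, Δv = v_e · ln(229,500/33,713.4) = 3018.4 × ln(6.807) = 3018.4 × 1.9180 ≈ 5789 m/s.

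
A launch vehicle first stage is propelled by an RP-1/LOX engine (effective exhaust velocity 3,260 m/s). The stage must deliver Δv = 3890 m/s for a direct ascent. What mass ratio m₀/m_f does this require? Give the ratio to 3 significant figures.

From the ideal rocket equation, m₀/m_f = exp(Δv / v_e) = exp(3890 / 3260.0) = exp(1.1933) = 3.2978.

mass ratio ≈ 3.30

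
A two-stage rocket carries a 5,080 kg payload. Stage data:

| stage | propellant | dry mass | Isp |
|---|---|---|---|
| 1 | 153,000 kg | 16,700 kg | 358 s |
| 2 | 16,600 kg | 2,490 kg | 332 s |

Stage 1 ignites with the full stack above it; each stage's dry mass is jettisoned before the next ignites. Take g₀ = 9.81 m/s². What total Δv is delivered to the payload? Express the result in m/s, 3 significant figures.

Δv ≈ 9250 m/s

Ignition mass of stage 1 = 153,000+16,700 + 16,600+2,490 + 5,080 = 193,870 kg.
Stage 1: m₀ = 193,870 kg, m_f = 193,870 − 153,000 = 40,870 kg; Δv = 358×9.81×ln(4.744) = 3512.0×1.5568 ≈ 5467 m/s.
Stage 2: m₀ = 24,170 kg, m_f = 24,170 − 16,600 = 7,570 kg; Δv = 332×9.81×ln(3.193) = 3256.9×1.1609 ≈ 3781 m/s.
Total Δv = 5467 + 3781 = 9248 m/s.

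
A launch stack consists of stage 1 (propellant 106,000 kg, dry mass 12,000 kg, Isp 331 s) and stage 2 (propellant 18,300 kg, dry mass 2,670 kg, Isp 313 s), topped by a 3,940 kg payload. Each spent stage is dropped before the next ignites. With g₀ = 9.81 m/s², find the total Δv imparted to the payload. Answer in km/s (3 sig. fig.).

Δv ≈ 8.47 km/s

Ignition mass of stage 1 = 106,000+12,000 + 18,300+2,670 + 3,940 = 142,910 kg.
Stage 1: m₀ = 142,910 kg, m_f = 142,910 − 106,000 = 36,910 kg; Δv = 331×9.81×ln(3.872) = 3247.1×1.3537 ≈ 4396 m/s.
Stage 2: m₀ = 24,910 kg, m_f = 24,910 − 18,300 = 6,610 kg; Δv = 313×9.81×ln(3.769) = 3070.5×1.3267 ≈ 4074 m/s.
Total Δv = 4396 + 4074 = 8470 m/s.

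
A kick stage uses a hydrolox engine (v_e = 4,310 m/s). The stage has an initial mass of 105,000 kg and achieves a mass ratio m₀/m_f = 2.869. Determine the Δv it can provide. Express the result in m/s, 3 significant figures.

Δv = v_e · ln(2.869) = 4310.0 × 1.0540 ≈ 4542.6 m/s.

Δv ≈ 4540 m/s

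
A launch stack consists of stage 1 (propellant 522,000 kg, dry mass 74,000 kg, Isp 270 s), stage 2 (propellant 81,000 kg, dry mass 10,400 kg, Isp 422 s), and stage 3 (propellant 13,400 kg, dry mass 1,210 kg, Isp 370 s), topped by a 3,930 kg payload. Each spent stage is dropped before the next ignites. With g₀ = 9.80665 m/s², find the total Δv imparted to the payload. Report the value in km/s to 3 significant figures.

Ignition mass of stage 1 = 522,000+74,000 + 81,000+10,400 + 13,400+1,210 + 3,930 = 705,940 kg.
Stage 1: m₀ = 705,940 kg, m_f = 705,940 − 522,000 = 183,940 kg; Δv = 270×9.80665×ln(3.838) = 2647.8×1.3449 ≈ 3561 m/s.
Stage 2: m₀ = 109,940 kg, m_f = 109,940 − 81,000 = 28,940 kg; Δv = 422×9.80665×ln(3.799) = 4138.4×1.3347 ≈ 5524 m/s.
Stage 3: m₀ = 18,540 kg, m_f = 18,540 − 13,400 = 5,140 kg; Δv = 370×9.80665×ln(3.607) = 3628.5×1.2829 ≈ 4655 m/s.
Total Δv = 3561 + 5524 + 4655 = 13740 m/s.

Δv ≈ 13.7 km/s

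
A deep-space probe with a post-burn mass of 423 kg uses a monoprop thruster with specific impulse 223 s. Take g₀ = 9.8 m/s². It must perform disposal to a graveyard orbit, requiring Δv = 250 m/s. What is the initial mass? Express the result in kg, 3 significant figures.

v_e = Isp · g₀ = 223 × 9.8 = 2185.4 m/s.
From the ideal rocket equation, m₀/m_f = exp(Δv / v_e) = exp(250 / 2185.4) = exp(0.1144) = 1.1212.
m₀ = m_f × 1.1212 = 423 × 1.1212 = 474.268 kg.

initial mass ≈ 474 kg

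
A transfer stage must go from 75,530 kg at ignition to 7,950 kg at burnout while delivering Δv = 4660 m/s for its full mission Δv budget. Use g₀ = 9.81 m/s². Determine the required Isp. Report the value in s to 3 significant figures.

Isp ≈ 211 s

ln(m₀/m_f) = ln(75530/7950) = ln(9.501) = 2.2514.
From the ideal rocket equation, v_e = Δv / ln(m₀/m_f) = 4660 / 2.2514 = 2069.9 m/s.
Isp = v_e / g₀ = 2069.9 / 9.81 = 211.0 s.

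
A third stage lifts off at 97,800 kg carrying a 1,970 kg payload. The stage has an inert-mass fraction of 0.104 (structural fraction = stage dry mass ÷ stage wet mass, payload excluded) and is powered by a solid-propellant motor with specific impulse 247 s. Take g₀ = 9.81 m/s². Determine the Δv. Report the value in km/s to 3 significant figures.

Stage wet mass = m₀ − payload = 97,800 − 1,970 = 95,830 kg.
Stage dry mass = ε × stage wet mass = 0.104 × 95,830 = 9,966.32 kg.
Burnout mass m_f = stage dry + payload = 9,966.32 + 1,970 = 11,936.32 kg.
v_e = Isp · g₀ = 247 × 9.81 = 2423.1 m/s.
By the Tsiolkovsky rocket equation, Δv = v_e · ln(97,800/11,936.32) = 2423.1 × ln(8.193) = 2423.1 × 2.1033 ≈ 5097 m/s.

Δv ≈ 5.10 km/s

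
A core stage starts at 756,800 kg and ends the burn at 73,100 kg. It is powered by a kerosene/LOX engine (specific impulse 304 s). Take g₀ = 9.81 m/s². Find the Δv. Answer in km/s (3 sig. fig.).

v_e = Isp · g₀ = 304 × 9.81 = 2982.2 m/s.
Δv = v_e · ln(m₀/m_f) = 2982.2 × ln(10.35) = 2982.2 × 2.3373 ≈ 6970.3 m/s.

Δv ≈ 6.97 km/s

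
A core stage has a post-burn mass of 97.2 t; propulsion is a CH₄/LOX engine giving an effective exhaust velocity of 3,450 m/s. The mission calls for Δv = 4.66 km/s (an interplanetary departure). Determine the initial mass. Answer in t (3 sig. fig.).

m₀/m_f = exp(Δv / v_e) = exp(4660 / 3450.0) = exp(1.3507) = 3.8602.
m₀ = m_f × 3.8602 = 97.2 × 3.8602 = 375.211 t.

initial mass ≈ 375 t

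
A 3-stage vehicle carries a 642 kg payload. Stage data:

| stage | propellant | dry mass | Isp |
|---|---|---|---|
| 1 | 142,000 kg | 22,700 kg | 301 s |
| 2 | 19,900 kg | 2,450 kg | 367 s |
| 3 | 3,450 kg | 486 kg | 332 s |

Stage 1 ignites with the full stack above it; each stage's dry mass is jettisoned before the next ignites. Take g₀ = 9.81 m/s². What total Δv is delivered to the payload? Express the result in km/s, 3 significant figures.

Ignition mass of stage 1 = 142,000+22,700 + 19,900+2,450 + 3,450+486 + 642 = 191,628 kg.
Stage 1: m₀ = 191,628 kg, m_f = 191,628 − 142,000 = 49,628 kg; Δv = 301×9.81×ln(3.861) = 2952.8×1.3510 ≈ 3989 m/s.
Stage 2: m₀ = 26,928 kg, m_f = 26,928 − 19,900 = 7,028 kg; Δv = 367×9.81×ln(3.832) = 3600.3×1.3433 ≈ 4836 m/s.
Stage 3: m₀ = 4,578 kg, m_f = 4,578 − 3,450 = 1,128 kg; Δv = 332×9.81×ln(4.059) = 3256.9×1.4008 ≈ 4562 m/s.
Total Δv = 3989 + 4836 + 4562 = 13387 m/s.

Δv ≈ 13.4 km/s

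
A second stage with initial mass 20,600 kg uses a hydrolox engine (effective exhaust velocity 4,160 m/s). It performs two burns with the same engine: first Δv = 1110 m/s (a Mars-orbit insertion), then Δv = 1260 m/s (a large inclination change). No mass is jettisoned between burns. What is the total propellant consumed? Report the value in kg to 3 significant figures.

After the first burn: m = 20600 × exp(−1110/4160.0) = 20600 × 0.76581 = 15,775.7 kg.
After the second burn: m = 15,775.7 × exp(−1260/4160.0) = 15,775.7 × 0.73868 = 11,653.2 kg.
Total propellant = m₀ − m_final = 20600 − 11,653.2 = 8,946.8 kg.

total propellant consumed ≈ 8950 kg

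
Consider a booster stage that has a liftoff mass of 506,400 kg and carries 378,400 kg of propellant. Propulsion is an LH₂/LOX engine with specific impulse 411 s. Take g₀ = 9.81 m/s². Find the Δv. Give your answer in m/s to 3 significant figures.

Δv ≈ 5550 m/s

v_e = Isp · g₀ = 411 × 9.81 = 4031.9 m/s.
m_f = m₀ − m_prop = 506,400 − 378,400 = 128,000 kg.
Rocket equation: Δv = v_e · ln(m₀/m_f) = 4031.9 × ln(3.956) = 4031.9 × 1.3753 ≈ 5545.1 m/s.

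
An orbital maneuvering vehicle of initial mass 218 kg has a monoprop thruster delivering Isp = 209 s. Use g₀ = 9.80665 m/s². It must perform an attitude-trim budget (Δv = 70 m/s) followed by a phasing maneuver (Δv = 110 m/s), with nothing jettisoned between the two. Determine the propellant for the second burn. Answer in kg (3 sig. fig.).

propellant for the second burn ≈ 11.0 kg

v_e = Isp · g₀ = 209 × 9.80665 = 2049.6 m/s.
After the first burn: m = 218 × exp(−70/2049.6) = 218 × 0.96642 = 210.68 kg.
After the second burn: m = 210.68 × exp(−110/2049.6) = 210.68 × 0.94775 = 199.672 kg.
Second-burn propellant = 210.68 − 199.672 = 11.008 kg.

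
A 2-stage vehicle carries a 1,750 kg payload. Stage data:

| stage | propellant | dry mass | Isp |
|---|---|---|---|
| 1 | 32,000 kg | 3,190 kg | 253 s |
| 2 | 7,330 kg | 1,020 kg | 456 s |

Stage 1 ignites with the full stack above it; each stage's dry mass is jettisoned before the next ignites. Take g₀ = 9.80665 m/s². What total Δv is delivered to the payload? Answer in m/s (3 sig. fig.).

Ignition mass of stage 1 = 32,000+3,190 + 7,330+1,020 + 1,750 = 45,290 kg.
Stage 1: m₀ = 45,290 kg, m_f = 45,290 − 32,000 = 13,290 kg; Δv = 253×9.80665×ln(3.408) = 2481.1×1.2261 ≈ 3042 m/s.
Stage 2: m₀ = 10,100 kg, m_f = 10,100 − 7,330 = 2,770 kg; Δv = 456×9.80665×ln(3.646) = 4471.8×1.2937 ≈ 5785 m/s.
Total Δv = 3042 + 5785 = 8827 m/s.

Δv ≈ 8830 m/s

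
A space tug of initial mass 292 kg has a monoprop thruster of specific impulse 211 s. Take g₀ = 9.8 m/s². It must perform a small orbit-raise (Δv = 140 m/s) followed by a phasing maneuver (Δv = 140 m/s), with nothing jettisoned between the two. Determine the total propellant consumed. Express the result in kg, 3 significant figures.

v_e = Isp · g₀ = 211 × 9.8 = 2067.8 m/s.
After the first burn: m = 292 × exp(−140/2067.8) = 292 × 0.93454 = 272.886 kg.
After the second burn: m = 272.886 × exp(−140/2067.8) = 272.886 × 0.93454 = 255.023 kg.
Total propellant = m₀ − m_final = 292 − 255.023 = 36.977 kg.

total propellant consumed ≈ 37.0 kg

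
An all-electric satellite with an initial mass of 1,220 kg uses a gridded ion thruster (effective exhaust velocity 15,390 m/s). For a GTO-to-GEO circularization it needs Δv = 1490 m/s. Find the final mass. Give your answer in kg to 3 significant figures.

final mass ≈ 1110 kg

Rocket equation: m₀/m_f = exp(Δv / v_e) = exp(1490 / 15390.0) = exp(0.0968) = 1.1017.
m_f = m₀ / 1.1017 = 1,220 / 1.1017 = 1,107.38 kg.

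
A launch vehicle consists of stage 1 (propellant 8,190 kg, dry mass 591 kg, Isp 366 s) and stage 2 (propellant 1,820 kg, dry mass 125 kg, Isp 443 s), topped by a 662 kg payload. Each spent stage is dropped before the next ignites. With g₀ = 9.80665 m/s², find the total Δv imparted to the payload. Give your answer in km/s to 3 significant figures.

Ignition mass of stage 1 = 8,190+591 + 1,820+125 + 662 = 11,388 kg.
Stage 1: m₀ = 11,388 kg, m_f = 11,388 − 8,190 = 3,198 kg; Δv = 366×9.80665×ln(3.561) = 3589.2×1.2700 ≈ 4558 m/s.
Stage 2: m₀ = 2,607 kg, m_f = 2,607 − 1,820 = 787 kg; Δv = 443×9.80665×ln(3.313) = 4344.3×1.1977 ≈ 5203 m/s.
Total Δv = 4558 + 5203 = 9761 m/s.

Δv ≈ 9.76 km/s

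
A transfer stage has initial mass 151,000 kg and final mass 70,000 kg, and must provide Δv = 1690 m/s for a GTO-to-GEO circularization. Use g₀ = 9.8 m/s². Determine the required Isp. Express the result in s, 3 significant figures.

Isp ≈ 224 s

ln(m₀/m_f) = ln(151000/70000) = ln(2.157) = 0.7688.
From the ideal rocket equation, v_e = Δv / ln(m₀/m_f) = 1690 / 0.7688 = 2198.3 m/s.
Isp = v_e / g₀ = 2198.3 / 9.8 = 224.3 s.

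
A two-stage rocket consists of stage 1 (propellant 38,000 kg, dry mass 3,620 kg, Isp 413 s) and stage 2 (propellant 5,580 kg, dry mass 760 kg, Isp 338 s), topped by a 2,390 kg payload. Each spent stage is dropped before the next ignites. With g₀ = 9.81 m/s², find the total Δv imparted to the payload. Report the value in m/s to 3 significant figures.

Δv ≈ 9070 m/s

Ignition mass of stage 1 = 38,000+3,620 + 5,580+760 + 2,390 = 50,350 kg.
Stage 1: m₀ = 50,350 kg, m_f = 50,350 − 38,000 = 12,350 kg; Δv = 413×9.81×ln(4.077) = 4051.5×1.4053 ≈ 5694 m/s.
Stage 2: m₀ = 8,730 kg, m_f = 8,730 − 5,580 = 3,150 kg; Δv = 338×9.81×ln(2.771) = 3315.8×1.0194 ≈ 3380 m/s.
Total Δv = 5694 + 3380 = 9074 m/s.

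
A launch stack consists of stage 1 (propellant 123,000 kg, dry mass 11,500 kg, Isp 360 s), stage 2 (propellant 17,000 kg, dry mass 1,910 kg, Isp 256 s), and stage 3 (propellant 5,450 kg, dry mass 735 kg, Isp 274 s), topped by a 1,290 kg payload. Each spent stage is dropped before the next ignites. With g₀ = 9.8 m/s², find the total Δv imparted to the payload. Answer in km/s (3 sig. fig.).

Ignition mass of stage 1 = 123,000+11,500 + 17,000+1,910 + 5,450+735 + 1,290 = 160,885 kg.
Stage 1: m₀ = 160,885 kg, m_f = 160,885 − 123,000 = 37,885 kg; Δv = 360×9.8×ln(4.247) = 3528.0×1.4461 ≈ 5102 m/s.
Stage 2: m₀ = 26,385 kg, m_f = 26,385 − 17,000 = 9,385 kg; Δv = 256×9.8×ln(2.811) = 2508.8×1.0337 ≈ 2593 m/s.
Stage 3: m₀ = 7,475 kg, m_f = 7,475 − 5,450 = 2,025 kg; Δv = 274×9.8×ln(3.691) = 2685.2×1.3060 ≈ 3507 m/s.
Total Δv = 5102 + 2593 + 3507 = 11202 m/s.

Δv ≈ 11.2 km/s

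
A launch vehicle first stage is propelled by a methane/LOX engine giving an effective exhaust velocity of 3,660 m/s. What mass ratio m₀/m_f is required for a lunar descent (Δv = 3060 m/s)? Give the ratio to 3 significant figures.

mass ratio ≈ 2.31

By the Tsiolkovsky rocket equation, m₀/m_f = exp(Δv / v_e) = exp(3060 / 3660.0) = exp(0.8361) = 2.3073.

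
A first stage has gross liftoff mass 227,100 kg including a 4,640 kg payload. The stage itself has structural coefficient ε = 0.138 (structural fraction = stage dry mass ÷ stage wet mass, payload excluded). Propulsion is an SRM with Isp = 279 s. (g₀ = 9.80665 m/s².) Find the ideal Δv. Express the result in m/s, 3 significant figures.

Stage wet mass = m₀ − payload = 227,100 − 4,640 = 222,460 kg.
Stage dry mass = ε × stage wet mass = 0.138 × 222,460 = 30,699.5 kg.
Burnout mass m_f = stage dry + payload = 30,699.5 + 4,640 = 35,339.5 kg.
v_e = Isp · g₀ = 279 × 9.80665 = 2736.1 m/s.
Δv = v_e · ln(227,100/35,339.5) = 2736.1 × ln(6.426) = 2736.1 × 1.8604 ≈ 5090 m/s.

Δv ≈ 5090 m/s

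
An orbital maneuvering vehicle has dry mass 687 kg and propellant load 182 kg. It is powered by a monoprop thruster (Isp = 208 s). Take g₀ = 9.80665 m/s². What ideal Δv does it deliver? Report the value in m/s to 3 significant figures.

v_e = Isp · g₀ = 208 × 9.80665 = 2039.8 m/s.
m₀ = m_dry + m_prop = 687 + 182 = 869 kg.
By the Tsiolkovsky rocket equation, Δv = v_e · ln(m₀/m_f) = 2039.8 × ln(1.265) = 2039.8 × 0.2350 ≈ 479.4 m/s.

Δv ≈ 479 m/s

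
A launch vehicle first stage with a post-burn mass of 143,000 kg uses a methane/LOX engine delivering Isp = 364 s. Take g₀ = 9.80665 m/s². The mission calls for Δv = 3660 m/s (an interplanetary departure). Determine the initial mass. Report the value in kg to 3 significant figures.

v_e = Isp · g₀ = 364 × 9.80665 = 3569.6 m/s.
By the Tsiolkovsky rocket equation, m₀/m_f = exp(Δv / v_e) = exp(3660 / 3569.6) = exp(1.0253) = 2.7880.
m₀ = m_f × 2.7880 = 143,000 × 2.7880 = 398,684 kg.

initial mass ≈ 399000 kg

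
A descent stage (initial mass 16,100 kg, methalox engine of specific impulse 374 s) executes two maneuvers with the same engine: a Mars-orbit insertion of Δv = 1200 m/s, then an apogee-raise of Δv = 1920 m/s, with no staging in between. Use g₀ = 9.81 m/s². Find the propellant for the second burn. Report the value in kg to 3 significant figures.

v_e = Isp · g₀ = 374 × 9.81 = 3668.9 m/s.
After the first burn: m = 16100 × exp(−1200/3668.9) = 16100 × 0.72103 = 11,608.6 kg.
After the second burn: m = 11,608.6 × exp(−1920/3668.9) = 11,608.6 × 0.59255 = 6,878.68 kg.
Second-burn propellant = 11,608.6 − 6,878.68 = 4,729.92 kg.

propellant for the second burn ≈ 4730 kg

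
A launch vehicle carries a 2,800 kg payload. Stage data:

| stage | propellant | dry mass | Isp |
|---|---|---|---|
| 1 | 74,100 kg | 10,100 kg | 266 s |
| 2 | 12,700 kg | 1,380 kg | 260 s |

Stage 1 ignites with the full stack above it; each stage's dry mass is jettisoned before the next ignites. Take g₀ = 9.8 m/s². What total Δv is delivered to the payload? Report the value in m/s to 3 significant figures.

Δv ≈ 7000 m/s

Ignition mass of stage 1 = 74,100+10,100 + 12,700+1,380 + 2,800 = 101,080 kg.
Stage 1: m₀ = 101,080 kg, m_f = 101,080 − 74,100 = 26,980 kg; Δv = 266×9.8×ln(3.746) = 2606.8×1.3208 ≈ 3443 m/s.
Stage 2: m₀ = 16,880 kg, m_f = 16,880 − 12,700 = 4,180 kg; Δv = 260×9.8×ln(4.038) = 2548.0×1.3958 ≈ 3557 m/s.
Total Δv = 3443 + 3557 = 7000 m/s.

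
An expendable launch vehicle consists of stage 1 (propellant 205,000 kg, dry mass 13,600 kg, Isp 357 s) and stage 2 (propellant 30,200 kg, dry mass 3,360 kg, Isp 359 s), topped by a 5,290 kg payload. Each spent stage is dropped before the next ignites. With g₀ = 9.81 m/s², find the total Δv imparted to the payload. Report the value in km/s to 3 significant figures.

Ignition mass of stage 1 = 205,000+13,600 + 30,200+3,360 + 5,290 = 257,450 kg.
Stage 1: m₀ = 257,450 kg, m_f = 257,450 − 205,000 = 52,450 kg; Δv = 357×9.81×ln(4.908) = 3502.2×1.5910 ≈ 5572 m/s.
Stage 2: m₀ = 38,850 kg, m_f = 38,850 − 30,200 = 8,650 kg; Δv = 359×9.81×ln(4.491) = 3521.8×1.5021 ≈ 5290 m/s.
Total Δv = 5572 + 5290 = 10862 m/s.

Δv ≈ 10.9 km/s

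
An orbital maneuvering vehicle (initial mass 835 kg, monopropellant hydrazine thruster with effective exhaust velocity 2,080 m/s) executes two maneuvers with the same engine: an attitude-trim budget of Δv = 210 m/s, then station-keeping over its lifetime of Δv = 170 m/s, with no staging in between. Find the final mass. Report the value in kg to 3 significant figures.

After the first burn: m = 835 × exp(−210/2080.0) = 835 × 0.90397 = 754.815 kg.
After the second burn: m = 754.815 × exp(−170/2080.0) = 754.815 × 0.92152 = 695.577 kg.

final mass ≈ 696 kg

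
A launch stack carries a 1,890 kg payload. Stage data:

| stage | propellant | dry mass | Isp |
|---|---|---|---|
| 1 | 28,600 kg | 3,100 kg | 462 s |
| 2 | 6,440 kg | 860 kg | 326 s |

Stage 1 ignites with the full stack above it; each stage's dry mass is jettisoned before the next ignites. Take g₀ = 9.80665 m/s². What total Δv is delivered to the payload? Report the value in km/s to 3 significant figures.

Ignition mass of stage 1 = 28,600+3,100 + 6,440+860 + 1,890 = 40,890 kg.
Stage 1: m₀ = 40,890 kg, m_f = 40,890 − 28,600 = 12,290 kg; Δv = 462×9.80665×ln(3.327) = 4530.7×1.2021 ≈ 5446 m/s.
Stage 2: m₀ = 9,190 kg, m_f = 9,190 − 6,440 = 2,750 kg; Δv = 326×9.80665×ln(3.342) = 3197.0×1.2065 ≈ 3857 m/s.
Total Δv = 5446 + 3857 = 9303 m/s.

Δv ≈ 9.30 km/s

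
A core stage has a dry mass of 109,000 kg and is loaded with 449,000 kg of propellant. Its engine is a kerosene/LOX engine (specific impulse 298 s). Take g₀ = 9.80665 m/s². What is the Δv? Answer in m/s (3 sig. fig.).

v_e = Isp · g₀ = 298 × 9.80665 = 2922.4 m/s.
m₀ = m_dry + m_prop = 109,000 + 449,000 = 558,000 kg.
Δv = v_e · ln(m₀/m_f) = 2922.4 × ln(5.119) = 2922.4 × 1.6330 ≈ 4772.3 m/s.

Δv ≈ 4770 m/s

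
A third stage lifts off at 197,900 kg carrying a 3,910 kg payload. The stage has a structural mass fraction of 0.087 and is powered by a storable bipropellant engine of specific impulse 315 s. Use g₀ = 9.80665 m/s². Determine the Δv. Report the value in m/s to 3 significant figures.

Δv ≈ 6960 m/s

Stage wet mass = m₀ − payload = 197,900 − 3,910 = 193,990 kg.
Stage dry mass = ε × stage wet mass = 0.087 × 193,990 = 16,877.1 kg.
Burnout mass m_f = stage dry + payload = 16,877.1 + 3,910 = 20,787.1 kg.
v_e = Isp · g₀ = 315 × 9.80665 = 3089.1 m/s.
By the Tsiolkovsky rocket equation, Δv = v_e · ln(197,900/20,787.1) = 3089.1 × ln(9.52) = 3089.1 × 2.2534 ≈ 6961 m/s.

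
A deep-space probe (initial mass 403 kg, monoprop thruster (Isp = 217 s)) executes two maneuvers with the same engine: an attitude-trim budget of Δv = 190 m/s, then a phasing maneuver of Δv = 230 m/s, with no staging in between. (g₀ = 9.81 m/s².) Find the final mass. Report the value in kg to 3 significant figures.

v_e = Isp · g₀ = 217 × 9.81 = 2128.8 m/s.
After the first burn: m = 403 × exp(−190/2128.8) = 403 × 0.91461 = 368.588 kg.
After the second burn: m = 368.588 × exp(−230/2128.8) = 368.588 × 0.89759 = 330.841 kg.

final mass ≈ 331 kg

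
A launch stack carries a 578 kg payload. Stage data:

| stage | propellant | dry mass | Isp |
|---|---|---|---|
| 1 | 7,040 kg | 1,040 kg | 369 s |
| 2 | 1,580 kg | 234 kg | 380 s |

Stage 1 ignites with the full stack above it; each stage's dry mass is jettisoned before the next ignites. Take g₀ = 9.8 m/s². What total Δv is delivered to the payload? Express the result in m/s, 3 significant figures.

Ignition mass of stage 1 = 7,040+1,040 + 1,580+234 + 578 = 10,472 kg.
Stage 1: m₀ = 10,472 kg, m_f = 10,472 − 7,040 = 3,432 kg; Δv = 369×9.8×ln(3.051) = 3616.2×1.1156 ≈ 4034 m/s.
Stage 2: m₀ = 2,392 kg, m_f = 2,392 − 1,580 = 812 kg; Δv = 380×9.8×ln(2.946) = 3724.0×1.0804 ≈ 4023 m/s.
Total Δv = 4034 + 4023 = 8057 m/s.

Δv ≈ 8060 m/s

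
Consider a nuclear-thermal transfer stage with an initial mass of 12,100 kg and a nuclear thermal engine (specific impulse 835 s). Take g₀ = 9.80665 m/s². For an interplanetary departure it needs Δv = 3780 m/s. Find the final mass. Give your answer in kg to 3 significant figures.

final mass ≈ 7630 kg

v_e = Isp · g₀ = 835 × 9.80665 = 8188.6 m/s.
m₀/m_f = exp(Δv / v_e) = exp(3780 / 8188.6) = exp(0.4616) = 1.5866.
m_f = m₀ / 1.5866 = 12,100 / 1.5866 = 7,626.37 kg.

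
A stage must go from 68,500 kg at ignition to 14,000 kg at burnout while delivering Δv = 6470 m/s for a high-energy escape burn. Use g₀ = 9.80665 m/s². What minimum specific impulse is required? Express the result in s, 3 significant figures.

Isp ≈ 416 s

ln(m₀/m_f) = ln(68500/14000) = ln(4.893) = 1.5878.
v_e = Δv / ln(m₀/m_f) = 6470 / 1.5878 = 4074.9 m/s.
Isp = v_e / g₀ = 4074.9 / 9.80665 = 415.5 s.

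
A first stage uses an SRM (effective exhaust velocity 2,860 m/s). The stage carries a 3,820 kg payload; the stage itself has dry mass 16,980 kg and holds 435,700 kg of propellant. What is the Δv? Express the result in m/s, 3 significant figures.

m₀ = payload + dry + propellant = 3,820 + 16,980 + 435,700 = 456,500 kg.
m_f = payload + dry = 3,820 + 16,980 = 20,800 kg.
From the ideal rocket equation, Δv = v_e · ln(m₀/m_f) = 2860.0 × ln(21.95) = 2860.0 × 3.0886 ≈ 8833.5 m/s.

Δv ≈ 8830 m/s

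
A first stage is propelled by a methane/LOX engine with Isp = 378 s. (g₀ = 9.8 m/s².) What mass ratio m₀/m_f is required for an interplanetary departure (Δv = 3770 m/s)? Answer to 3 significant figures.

mass ratio ≈ 2.77

v_e = Isp · g₀ = 378 × 9.8 = 3704.4 m/s.
From the ideal rocket equation, m₀/m_f = exp(Δv / v_e) = exp(3770 / 3704.4) = exp(1.0177) = 2.7668.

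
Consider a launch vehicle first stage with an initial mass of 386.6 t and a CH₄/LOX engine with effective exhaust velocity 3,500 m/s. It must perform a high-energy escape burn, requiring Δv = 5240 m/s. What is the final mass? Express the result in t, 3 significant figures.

final mass ≈ 86.5 t

By the Tsiolkovsky rocket equation, m₀/m_f = exp(Δv / v_e) = exp(5240 / 3500.0) = exp(1.4971) = 4.4689.
m_f = m₀ / 4.4689 = 386.6 / 4.4689 = 86.509 t.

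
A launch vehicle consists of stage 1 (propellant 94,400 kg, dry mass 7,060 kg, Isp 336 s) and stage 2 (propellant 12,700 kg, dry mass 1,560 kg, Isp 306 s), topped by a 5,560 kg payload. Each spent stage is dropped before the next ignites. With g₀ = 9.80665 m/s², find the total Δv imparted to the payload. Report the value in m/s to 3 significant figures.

Δv ≈ 8040 m/s

Ignition mass of stage 1 = 94,400+7,060 + 12,700+1,560 + 5,560 = 121,280 kg.
Stage 1: m₀ = 121,280 kg, m_f = 121,280 − 94,400 = 26,880 kg; Δv = 336×9.80665×ln(4.512) = 3295.0×1.5067 ≈ 4965 m/s.
Stage 2: m₀ = 19,820 kg, m_f = 19,820 − 12,700 = 7,120 kg; Δv = 306×9.80665×ln(2.784) = 3000.8×1.0238 ≈ 3072 m/s.
Total Δv = 4965 + 3072 = 8037 m/s.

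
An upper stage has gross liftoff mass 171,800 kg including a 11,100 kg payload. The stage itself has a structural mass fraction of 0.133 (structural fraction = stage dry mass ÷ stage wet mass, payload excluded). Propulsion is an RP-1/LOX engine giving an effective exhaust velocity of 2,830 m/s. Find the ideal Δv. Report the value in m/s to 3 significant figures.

Stage wet mass = m₀ − payload = 171,800 − 11,100 = 160,700 kg.
Stage dry mass = ε × stage wet mass = 0.133 × 160,700 = 21,373.1 kg.
Burnout mass m_f = stage dry + payload = 21,373.1 + 11,100 = 32,473.1 kg.
By the Tsiolkovsky rocket equation, Δv = v_e · ln(171,800/32,473.1) = 2830.0 × ln(5.291) = 2830.0 × 1.6659 ≈ 4715 m/s.

Δv ≈ 4710 m/s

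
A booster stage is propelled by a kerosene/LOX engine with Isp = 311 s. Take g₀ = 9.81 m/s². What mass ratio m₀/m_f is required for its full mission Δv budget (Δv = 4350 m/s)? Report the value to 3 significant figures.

mass ratio ≈ 4.16

v_e = Isp · g₀ = 311 × 9.81 = 3050.9 m/s.
From the ideal rocket equation, m₀/m_f = exp(Δv / v_e) = exp(4350 / 3050.9) = exp(1.4258) = 4.1612.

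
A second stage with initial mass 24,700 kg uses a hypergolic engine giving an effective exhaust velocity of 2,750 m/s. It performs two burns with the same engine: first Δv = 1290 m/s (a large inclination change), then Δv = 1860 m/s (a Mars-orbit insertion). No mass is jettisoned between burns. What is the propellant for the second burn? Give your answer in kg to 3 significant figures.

After the first burn: m = 24700 × exp(−1290/2750.0) = 24700 × 0.62557 = 15,451.6 kg.
After the second burn: m = 15,451.6 × exp(−1860/2750.0) = 15,451.6 × 0.50846 = 7,856.52 kg.
Second-burn propellant = 15,451.6 − 7,856.52 = 7,595.08 kg.

propellant for the second burn ≈ 7600 kg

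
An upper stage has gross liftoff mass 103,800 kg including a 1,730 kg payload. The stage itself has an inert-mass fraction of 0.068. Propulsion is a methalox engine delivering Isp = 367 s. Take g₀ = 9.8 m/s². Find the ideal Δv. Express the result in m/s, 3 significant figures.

Δv ≈ 8930 m/s

Stage wet mass = m₀ − payload = 103,800 − 1,730 = 102,070 kg.
Stage dry mass = ε × stage wet mass = 0.068 × 102,070 = 6,940.76 kg.
Burnout mass m_f = stage dry + payload = 6,940.76 + 1,730 = 8,670.76 kg.
v_e = Isp · g₀ = 367 × 9.8 = 3596.6 m/s.
Using Δv = v_e ln(m₀/m_f): Δv = v_e · ln(103,800/8,670.76) = 3596.6 × ln(11.97) = 3596.6 × 2.4825 ≈ 8929 m/s.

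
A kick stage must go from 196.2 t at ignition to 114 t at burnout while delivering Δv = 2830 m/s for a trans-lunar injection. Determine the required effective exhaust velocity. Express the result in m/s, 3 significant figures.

v_e ≈ 5210 m/s

ln(m₀/m_f) = ln(196200/114000) = ln(1.721) = 0.5429.
v_e = Δv / ln(m₀/m_f) = 2830 / 0.5429 = 5212.4 m/s.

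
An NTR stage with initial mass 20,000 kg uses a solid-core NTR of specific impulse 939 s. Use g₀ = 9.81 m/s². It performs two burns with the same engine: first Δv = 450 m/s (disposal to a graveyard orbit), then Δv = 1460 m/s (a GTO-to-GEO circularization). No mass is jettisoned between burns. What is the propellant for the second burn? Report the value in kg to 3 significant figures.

v_e = Isp · g₀ = 939 × 9.81 = 9211.6 m/s.
After the first burn: m = 20000 × exp(−450/9211.6) = 20000 × 0.95232 = 19,046.4 kg.
After the second burn: m = 19,046.4 × exp(−1460/9211.6) = 19,046.4 × 0.85343 = 16,254.8 kg.
Second-burn propellant = 19,046.4 − 16,254.8 = 2,791.6 kg.

propellant for the second burn ≈ 2790 kg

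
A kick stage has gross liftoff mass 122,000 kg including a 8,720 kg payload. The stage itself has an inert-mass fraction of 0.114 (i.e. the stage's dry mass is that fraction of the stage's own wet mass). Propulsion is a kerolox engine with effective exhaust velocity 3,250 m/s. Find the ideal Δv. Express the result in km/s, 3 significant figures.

Δv ≈ 5.62 km/s

Stage wet mass = m₀ − payload = 122,000 − 8,720 = 113,280 kg.
Stage dry mass = ε × stage wet mass = 0.114 × 113,280 = 12,913.9 kg.
Burnout mass m_f = stage dry + payload = 12,913.9 + 8,720 = 21,633.9 kg.
Δv = v_e · ln(122,000/21,633.9) = 3250.0 × ln(5.639) = 3250.0 × 1.7298 ≈ 5622 m/s.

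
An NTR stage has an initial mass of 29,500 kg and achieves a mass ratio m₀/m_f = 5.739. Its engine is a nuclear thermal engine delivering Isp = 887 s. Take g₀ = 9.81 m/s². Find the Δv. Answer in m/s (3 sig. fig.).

v_e = Isp · g₀ = 887 × 9.81 = 8701.5 m/s.
Δv = v_e · ln(5.739) = 8701.5 × 1.7473 ≈ 15203.9 m/s.

Δv ≈ 15200 m/s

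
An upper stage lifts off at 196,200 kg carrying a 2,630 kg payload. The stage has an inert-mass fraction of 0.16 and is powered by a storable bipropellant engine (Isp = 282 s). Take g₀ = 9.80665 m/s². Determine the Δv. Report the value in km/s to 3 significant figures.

Δv ≈ 4.88 km/s

Stage wet mass = m₀ − payload = 196,200 − 2,630 = 193,570 kg.
Stage dry mass = ε × stage wet mass = 0.16 × 193,570 = 30,971.2 kg.
Burnout mass m_f = stage dry + payload = 30,971.2 + 2,630 = 33,601.2 kg.
v_e = Isp · g₀ = 282 × 9.80665 = 2765.5 m/s.
Rocket equation: Δv = v_e · ln(196,200/33,601.2) = 2765.5 × ln(5.839) = 2765.5 × 1.7646 ≈ 4880 m/s.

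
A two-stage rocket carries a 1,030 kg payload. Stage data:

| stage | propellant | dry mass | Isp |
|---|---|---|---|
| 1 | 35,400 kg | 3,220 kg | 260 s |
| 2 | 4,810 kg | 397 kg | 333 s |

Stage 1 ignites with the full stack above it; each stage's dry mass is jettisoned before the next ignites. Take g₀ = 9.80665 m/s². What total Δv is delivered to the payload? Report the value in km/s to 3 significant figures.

Ignition mass of stage 1 = 35,400+3,220 + 4,810+397 + 1,030 = 44,857 kg.
Stage 1: m₀ = 44,857 kg, m_f = 44,857 − 35,400 = 9,457 kg; Δv = 260×9.80665×ln(4.743) = 2549.7×1.5567 ≈ 3969 m/s.
Stage 2: m₀ = 6,237 kg, m_f = 6,237 − 4,810 = 1,427 kg; Δv = 333×9.80665×ln(4.371) = 3265.6×1.4749 ≈ 4817 m/s.
Total Δv = 3969 + 4817 = 8786 m/s.

Δv ≈ 8.79 km/s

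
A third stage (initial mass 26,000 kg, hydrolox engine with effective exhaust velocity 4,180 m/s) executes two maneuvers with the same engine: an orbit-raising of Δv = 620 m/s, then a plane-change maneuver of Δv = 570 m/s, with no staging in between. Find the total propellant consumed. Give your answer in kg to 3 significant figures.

total propellant consumed ≈ 6440 kg

After the first burn: m = 26000 × exp(−620/4180.0) = 26000 × 0.86215 = 22,415.9 kg.
After the second burn: m = 22,415.9 × exp(−570/4180.0) = 22,415.9 × 0.87253 = 19,558.5 kg.
Total propellant = m₀ − m_final = 26000 − 19,558.5 = 6,441.5 kg.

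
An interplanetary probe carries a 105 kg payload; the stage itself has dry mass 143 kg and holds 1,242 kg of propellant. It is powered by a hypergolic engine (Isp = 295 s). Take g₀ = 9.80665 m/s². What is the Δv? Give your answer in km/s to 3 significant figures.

Δv ≈ 5.19 km/s

v_e = Isp · g₀ = 295 × 9.80665 = 2893.0 m/s.
m₀ = payload + dry + propellant = 105 + 143 + 1,242 = 1,490 kg.
m_f = payload + dry = 105 + 143 = 248 kg.
Rocket equation: Δv = v_e · ln(m₀/m_f) = 2893.0 × ln(6.008) = 2893.0 × 1.7931 ≈ 5187.4 m/s.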